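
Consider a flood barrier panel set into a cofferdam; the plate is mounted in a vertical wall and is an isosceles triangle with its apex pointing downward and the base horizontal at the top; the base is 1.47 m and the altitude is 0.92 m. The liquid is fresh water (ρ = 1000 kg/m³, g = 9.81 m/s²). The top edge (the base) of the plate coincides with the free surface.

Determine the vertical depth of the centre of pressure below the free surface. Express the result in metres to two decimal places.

γ = ρg = 1000 × 9.81 = 9810 N/m³ = 9.81 kN/m³.
With the apex down, the centroid sits h/3 = 0.92/3 = 0.306667 m below the base (the top edge), so the centroid depth is h_c = 0.306667 m.
A = ½ × 1.47 × 0.92 = 0.6762 m².
Resultant F = γ·h_c·A = 9.81 × 0.306667 × 0.6762 = 2.03428 kN.
I_c = b·h³/36 = 1.47 × 0.92³/36 = 0.0317964 m⁴.
Centre of pressure: y_p = y_c + I_c/(y_c·A) = 0.306667 + 0.0317964/(0.306667 × 0.6762) = 0.306667 + 0.153333 = 0.46 m along the plane.

h_p = 0.46 m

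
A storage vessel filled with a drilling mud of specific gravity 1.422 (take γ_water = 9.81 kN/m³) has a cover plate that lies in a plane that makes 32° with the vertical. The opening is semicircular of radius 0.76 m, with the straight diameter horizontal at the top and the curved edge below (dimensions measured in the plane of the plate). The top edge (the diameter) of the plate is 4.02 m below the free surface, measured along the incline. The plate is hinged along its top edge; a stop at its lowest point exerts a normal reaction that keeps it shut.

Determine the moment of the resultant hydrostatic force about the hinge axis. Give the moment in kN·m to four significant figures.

M ≈ 15.47 kN·m

γ = 1.422 × 9.81 = 13.94982 kN/m³.
The plate makes 32° with the vertical, i.e. θ = 90° − 32° = 58° to the horizontal. Measuring y along the incline from the free-surface line, vertical depth h = y·sinθ with sinθ = 0.848048.
The centroid of a semicircle lies 4r/(3π) = 0.322554 m from the diameter, here below the top edge, so y_c = 4.02 + 0.322554 = 4.34255 m and h_c = 4.34255 × 0.848048 = 3.68269 m.
A = πr²/2 = π × 0.76²/2 = 0.907292 m².
Resultant F = γ·h_c·A = 13.94982 × 3.68269 × 0.907292 = 46.6102 kN.
I_c = (π/8 − 8/(9π))·r⁴ = 0.109757 × 0.76⁴ = 0.0366173 m⁴.
Centre of pressure: y_p = y_c + I_c/(y_c·A) = 4.34255 + 0.0366173/(4.34255 × 0.907292) = 4.34255 + 0.00929382 = 4.35184 m along the plane.
The resultant acts 0.322554 + 0.00929382 = 0.331848 m (along the plate) below the hinge at the top edge, so the moment about the hinge is M = F × 0.331848 = 46.6102 × 0.331848 = 15.4675 kN·m.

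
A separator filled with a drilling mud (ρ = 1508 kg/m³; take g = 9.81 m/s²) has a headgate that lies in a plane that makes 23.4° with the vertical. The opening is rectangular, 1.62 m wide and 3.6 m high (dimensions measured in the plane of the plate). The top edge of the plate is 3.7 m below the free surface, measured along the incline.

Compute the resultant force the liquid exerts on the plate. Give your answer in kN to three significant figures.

γ = ρg = 1508 × 9.81 / 1000 = 14.79348 kN/m³.
The plate makes 23.4° with the vertical, i.e. θ = 90° − 23.4° = 66.6° to the horizontal. Measuring y along the incline from the free-surface line, vertical depth h = y·sinθ with sinθ = 0.917755.
The centroid lies 3.6/2 = 1.8 m below the top edge, so y_c = 3.7 + 1.8 = 5.5 m and h_c = 5.5 × 0.917755 = 5.04765 m.
A = 1.62 × 3.6 = 5.832 m².
Resultant F = γ·h_c·A = 14.79348 × 5.04765 × 5.832 = 435.489 kN.

F ≈ 435 kN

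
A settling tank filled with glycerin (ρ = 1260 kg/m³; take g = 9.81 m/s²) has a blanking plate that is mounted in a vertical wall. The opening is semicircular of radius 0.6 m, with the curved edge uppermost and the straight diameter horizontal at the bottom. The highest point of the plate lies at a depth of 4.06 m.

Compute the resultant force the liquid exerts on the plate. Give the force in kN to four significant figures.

γ = ρg = 1260 × 9.81 / 1000 = 12.3606 kN/m³.
The centroid lies 4r/(3π) = 0.254648 m above the diameter, so r − 4r/(3π) = 0.6 − 0.254648 = 0.345352 m below the topmost point, so the centroid depth is h_c = 4.06 + 0.345352 = 4.40535 m.
A = πr²/2 = π × 0.6²/2 = 0.565487 m².
Resultant F = γ·h_c·A = 12.3606 × 4.40535 × 0.565487 = 30.7923 kN.

F ≈ 30.79 kN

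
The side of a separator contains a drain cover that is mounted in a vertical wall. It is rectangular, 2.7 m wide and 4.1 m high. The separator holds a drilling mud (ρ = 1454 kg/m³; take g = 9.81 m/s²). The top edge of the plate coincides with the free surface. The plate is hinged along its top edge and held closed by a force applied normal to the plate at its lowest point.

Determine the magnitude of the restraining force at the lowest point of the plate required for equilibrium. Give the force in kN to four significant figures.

P ≈ 215.8 kN

γ = ρg = 1454 × 9.81 / 1000 = 14.26374 kN/m³.
The centroid lies 4.1/2 = 2.05 m below the top edge, so the centroid depth is h_c = 2.05 m.
A = 2.7 × 4.1 = 11.07 m².
Resultant F = γ·h_c·A = 14.26374 × 2.05 × 11.07 = 323.694 kN.
I_c = b·h³/12 = 2.7 × 4.1³/12 = 15.5072 m⁴.
Centre of pressure: y_p = y_c + I_c/(y_c·A) = 2.05 + 15.5072/(2.05 × 11.07) = 2.05 + 0.683332 = 2.73333 m along the plane.
The resultant acts 2.05 + 0.683332 = 2.73333 m (along the plate) below the hinge at the top edge, so the moment about the hinge is M = F × 2.73333 = 323.694 × 2.73333 = 884.763 kN·m.
A normal force at the bottom, 4.1 m from the hinge, must supply this moment: P = 884.763/4.1 = 215.796 kN.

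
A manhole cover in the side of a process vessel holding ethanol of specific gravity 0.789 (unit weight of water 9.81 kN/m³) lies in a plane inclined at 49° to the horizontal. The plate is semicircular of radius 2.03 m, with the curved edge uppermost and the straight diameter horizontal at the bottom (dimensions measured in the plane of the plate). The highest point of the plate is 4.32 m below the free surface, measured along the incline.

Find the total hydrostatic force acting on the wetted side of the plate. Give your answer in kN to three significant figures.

γ = 0.789 × 9.81 = 7.74009 kN/m³.
Let θ = 49° be the plate's angle to the horizontal; measure y along the incline from where the plane meets the free surface. Vertical depth h = y·sinθ with sinθ = 0.754710.
The centroid lies 4r/(3π) = 0.861559 m above the diameter, so r − 4r/(3π) = 2.03 − 0.861559 = 1.16844 m below the topmost point, so y_c = 4.32 + 1.16844 = 5.48844 m and h_c = 5.48844 × 0.754710 = 4.14218 m.
A = πr²/2 = π × 2.03²/2 = 6.47309 m².
Resultant F = γ·h_c·A = 7.74009 × 4.14218 × 6.47309 = 207.533 kN.

F ≈ 208 kN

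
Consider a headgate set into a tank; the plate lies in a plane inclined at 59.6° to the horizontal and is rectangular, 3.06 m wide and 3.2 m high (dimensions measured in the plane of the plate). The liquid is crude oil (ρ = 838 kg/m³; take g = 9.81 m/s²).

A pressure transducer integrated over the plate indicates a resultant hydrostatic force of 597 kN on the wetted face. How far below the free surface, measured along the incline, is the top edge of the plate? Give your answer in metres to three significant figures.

y_top ≈ 7.00 m

γ = ρg = 838 × 9.81 / 1000 = 8.22078 kN/m³.
A = 3.06 × 3.2 = 9.792 m².
From F = γ·h_c·A, the centroid depth is h_c = 597/(8.22078 × 9.792) = 7.41634 m.
Let θ = 59.6° be the plate's angle to the horizontal; measure y along the incline from where the plane meets the free surface. Vertical depth h = y·sinθ with sinθ = 0.862514.
Along the incline, y_c = h_c/sinθ = 7.41634/0.862514 = 8.59852 m.
The centroid lies 3.2/2 = 1.6 m below the top edge, so the top edge sits at y_top = 8.59852 − 1.6 = 6.99852 m along the incline.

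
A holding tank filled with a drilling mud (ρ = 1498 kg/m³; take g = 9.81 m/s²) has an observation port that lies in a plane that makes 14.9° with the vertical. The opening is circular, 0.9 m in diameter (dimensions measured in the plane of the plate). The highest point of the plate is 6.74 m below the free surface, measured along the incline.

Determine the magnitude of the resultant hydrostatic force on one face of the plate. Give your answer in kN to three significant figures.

F ≈ 65.0 kN

γ = ρg = 1498 × 9.81 / 1000 = 14.69538 kN/m³.
The plate makes 14.9° with the vertical, i.e. θ = 90° − 14.9° = 75.1° to the horizontal. Measuring y along the incline from the free-surface line, vertical depth h = y·sinθ with sinθ = 0.966376.
The centroid is at the centre, 0.45 m below the top of the plate, so y_c = 6.74 + 0.45 = 7.19 m and h_c = 7.19 × 0.966376 = 6.94824 m.
A = π(0.45)² = 0.636173 m².
Resultant F = γ·h_c·A = 14.69538 × 6.94824 × 0.636173 = 64.9577 kN.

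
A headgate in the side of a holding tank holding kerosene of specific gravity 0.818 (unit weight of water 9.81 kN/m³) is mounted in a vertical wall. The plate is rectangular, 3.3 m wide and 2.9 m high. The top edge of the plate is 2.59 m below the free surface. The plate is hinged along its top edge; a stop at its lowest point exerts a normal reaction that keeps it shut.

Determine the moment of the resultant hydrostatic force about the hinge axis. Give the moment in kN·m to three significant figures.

M ≈ 504 kN·m

γ = 0.818 × 9.81 = 8.02458 kN/m³.
The centroid lies 2.9/2 = 1.45 m below the top edge, so the centroid depth is h_c = 2.59 + 1.45 = 4.04 m.
A = 3.3 × 2.9 = 9.57 m².
Resultant F = γ·h_c·A = 8.02458 × 4.04 × 9.57 = 310.253 kN.
I_c = b·h³/12 = 3.3 × 2.9³/12 = 6.70697 m⁴.
Centre of pressure: y_p = y_c + I_c/(y_c·A) = 4.04 + 6.70697/(4.04 × 9.57) = 4.04 + 0.173473 = 4.21347 m along the plane.
The resultant acts 1.45 + 0.173473 = 1.62347 m (along the plate) below the hinge at the top edge, so the moment about the hinge is M = F × 1.62347 = 310.253 × 1.62347 = 503.686 kN·m.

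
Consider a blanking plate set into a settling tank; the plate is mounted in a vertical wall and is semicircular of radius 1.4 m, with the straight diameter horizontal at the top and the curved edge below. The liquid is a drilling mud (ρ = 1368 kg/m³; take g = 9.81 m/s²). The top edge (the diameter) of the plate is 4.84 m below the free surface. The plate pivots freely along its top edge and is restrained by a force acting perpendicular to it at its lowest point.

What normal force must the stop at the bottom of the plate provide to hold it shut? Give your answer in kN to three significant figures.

γ = ρg = 1368 × 9.81 / 1000 = 13.42008 kN/m³.
The centroid of a semicircle lies 4r/(3π) = 0.594178 m from the diameter, here below the top edge, so the centroid depth is h_c = 4.84 + 0.594178 = 5.43418 m.
A = πr²/2 = π × 1.4²/2 = 3.07876 m².
Resultant F = γ·h_c·A = 13.42008 × 5.43418 × 3.07876 = 224.525 kN.
I_c = (π/8 − 8/(9π))·r⁴ = 0.109757 × 1.4⁴ = 0.421642 m⁴.
Centre of pressure: y_p = y_c + I_c/(y_c·A) = 5.43418 + 0.421642/(5.43418 × 3.07876) = 5.43418 + 0.0252019 = 5.45938 m along the plane.
The resultant acts 0.594178 + 0.0252019 = 0.61938 m (along the plate) below the hinge at the top edge, so the moment about the hinge is M = F × 0.61938 = 224.525 × 0.61938 = 139.066 kN·m.
A normal force at the bottom, 1.4 m from the hinge, must supply this moment: P = 139.066/1.4 = 99.3329 kN.

P ≈ 99.3 kN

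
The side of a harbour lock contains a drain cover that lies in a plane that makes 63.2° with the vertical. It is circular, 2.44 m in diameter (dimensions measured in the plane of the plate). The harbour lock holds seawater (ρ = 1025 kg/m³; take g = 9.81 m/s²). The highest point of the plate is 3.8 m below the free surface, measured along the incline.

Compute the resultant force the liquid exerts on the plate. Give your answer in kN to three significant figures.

F ≈ 106 kN

γ = ρg = 1025 × 9.81 / 1000 = 10.05525 kN/m³.
The plate makes 63.2° with the vertical, i.e. θ = 90° − 63.2° = 26.8° to the horizontal. Measuring y along the incline from the free-surface line, vertical depth h = y·sinθ with sinθ = 0.450878.
The centroid is at the centre, 1.22 m below the top of the plate, so y_c = 3.8 + 1.22 = 5.02 m and h_c = 5.02 × 0.450878 = 2.26341 m.
A = π(1.22)² = 4.67595 m².
Resultant F = γ·h_c·A = 10.05525 × 2.26341 × 4.67595 = 106.421 kN.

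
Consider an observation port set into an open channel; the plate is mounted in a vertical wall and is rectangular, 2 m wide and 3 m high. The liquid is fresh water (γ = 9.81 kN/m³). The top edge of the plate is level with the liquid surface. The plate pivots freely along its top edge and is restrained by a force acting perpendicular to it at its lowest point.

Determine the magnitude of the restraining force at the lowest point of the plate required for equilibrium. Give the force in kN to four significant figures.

γ = 9.81 kN/m³.
The centroid lies 3/2 = 1.5 m below the top edge, so the centroid depth is h_c = 1.5 m.
A = 2 × 3 = 6 m².
Resultant F = γ·h_c·A = 9.81 × 1.5 × 6 = 88.29 kN.
I_c = b·h³/12 = 2 × 3³/12 = 4.5 m⁴.
Centre of pressure: y_p = y_c + I_c/(y_c·A) = 1.5 + 4.5/(1.5 × 6) = 1.5 + 0.5 = 2 m along the plane.
The resultant acts 1.5 + 0.5 = 2 m (along the plate) below the hinge at the top edge, so the moment about the hinge is M = F × 2 = 88.29 × 2 = 176.58 kN·m.
A normal force at the bottom, 3 m from the hinge, must supply this moment: P = 176.58/3 = 58.86 kN.

P ≈ 58.86 kN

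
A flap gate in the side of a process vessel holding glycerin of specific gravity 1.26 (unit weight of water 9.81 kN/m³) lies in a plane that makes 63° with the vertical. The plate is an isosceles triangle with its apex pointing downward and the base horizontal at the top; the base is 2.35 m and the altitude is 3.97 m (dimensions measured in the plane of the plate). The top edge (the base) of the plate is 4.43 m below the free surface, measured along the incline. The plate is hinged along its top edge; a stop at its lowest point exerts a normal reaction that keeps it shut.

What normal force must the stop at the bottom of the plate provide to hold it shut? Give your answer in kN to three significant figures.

γ = 1.26 × 9.81 = 12.3606 kN/m³.
The plate makes 63° with the vertical, i.e. θ = 90° − 63° = 27° to the horizontal. Measuring y along the incline from the free-surface line, vertical depth h = y·sinθ with sinθ = 0.453990.
With the apex down, the centroid sits h/3 = 3.97/3 = 1.32333 m below the base (the top edge), so y_c = 4.43 + 1.32333 = 5.75333 m and h_c = 5.75333 × 0.453990 = 2.61195 m.
A = ½ × 2.35 × 3.97 = 4.66475 m².
Resultant F = γ·h_c·A = 12.3606 × 2.61195 × 4.66475 = 150.603 kN.
I_c = b·h³/36 = 2.35 × 3.97³/36 = 4.08448 m⁴.
Centre of pressure: y_p = y_c + I_c/(y_c·A) = 5.75333 + 4.08448/(5.75333 × 4.66475) = 5.75333 + 0.152191 = 5.90552 m along the plane.
The resultant acts 1.32333 + 0.152191 = 1.47552 m (along the plate) below the hinge at the top edge, so the moment about the hinge is M = F × 1.47552 = 150.603 × 1.47552 = 222.218 kN·m.
A normal force at the bottom, 3.97 m from the hinge, must supply this moment: P = 222.218/3.97 = 55.9743 kN.

P ≈ 56.0 kN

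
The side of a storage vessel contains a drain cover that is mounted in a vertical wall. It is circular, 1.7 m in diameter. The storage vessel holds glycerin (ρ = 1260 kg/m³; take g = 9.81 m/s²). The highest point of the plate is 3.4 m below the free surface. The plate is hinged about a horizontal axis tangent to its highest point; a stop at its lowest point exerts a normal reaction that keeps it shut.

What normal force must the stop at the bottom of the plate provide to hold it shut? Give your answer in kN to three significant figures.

P ≈ 62.6 kN

γ = ρg = 1260 × 9.81 / 1000 = 12.3606 kN/m³.
The centroid is at the centre, 0.85 m below the top of the plate, so the centroid depth is h_c = 3.4 + 0.85 = 4.25 m.
A = π(0.85)² = 2.2698 m².
Resultant F = γ·h_c·A = 12.3606 × 4.25 × 2.2698 = 119.238 kN.
I_c = πr⁴/4 = π × 0.85⁴/4 = 0.409983 m⁴.
Centre of pressure: y_p = y_c + I_c/(y_c·A) = 4.25 + 0.409983/(4.25 × 2.2698) = 4.25 + 0.0425 = 4.2925 m along the plane.
The resultant acts 0.85 + 0.0425 = 0.8925 m (along the plate) below the hinge at the top edge, so the moment about the hinge is M = F × 0.8925 = 119.238 × 0.8925 = 106.42 kN·m.
A normal force at the bottom, 1.7 m from the hinge, must supply this moment: P = 106.42/1.7 = 62.6 kN.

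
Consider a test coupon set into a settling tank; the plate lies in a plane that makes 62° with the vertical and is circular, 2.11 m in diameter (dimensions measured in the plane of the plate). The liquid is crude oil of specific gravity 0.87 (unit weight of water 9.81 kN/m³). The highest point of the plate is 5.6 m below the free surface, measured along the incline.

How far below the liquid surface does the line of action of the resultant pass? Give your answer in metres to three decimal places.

h_p = 3.144 m

γ = 0.87 × 9.81 = 8.5347 kN/m³.
The plate makes 62° with the vertical, i.e. θ = 90° − 62° = 28° to the horizontal. Measuring y along the incline from the free-surface line, vertical depth h = y·sinθ with sinθ = 0.469472.
The centroid is at the centre, 1.055 m below the top of the plate, so y_c = 5.6 + 1.055 = 6.655 m and h_c = 6.655 × 0.469472 = 3.12434 m.
A = π(1.055)² = 3.49667 m².
Resultant F = γ·h_c·A = 8.5347 × 3.12434 × 3.49667 = 93.2398 kN.
I_c = πr⁴/4 = π × 1.055⁴/4 = 0.972971 m⁴.
Centre of pressure: y_p = y_c + I_c/(y_c·A) = 6.655 + 0.972971/(6.655 × 3.49667) = 6.655 + 0.0418116 = 6.69681 m along the plane.
Vertically, h_p = y_p·sinθ = 6.69681 × 0.469472 = 3.14396 m.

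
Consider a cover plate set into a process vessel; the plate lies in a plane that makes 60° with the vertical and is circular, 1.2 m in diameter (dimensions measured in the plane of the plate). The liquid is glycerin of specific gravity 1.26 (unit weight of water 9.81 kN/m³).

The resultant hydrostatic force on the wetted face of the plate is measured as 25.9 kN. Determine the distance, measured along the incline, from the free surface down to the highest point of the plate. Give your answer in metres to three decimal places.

γ = 1.26 × 9.81 = 12.3606 kN/m³.
A = π(0.6)² = 1.13097 m².
From F = γ·h_c·A, the centroid depth is h_c = 25.9/(12.3606 × 1.13097) = 1.85272 m.
The plate makes 60° with the vertical, i.e. θ = 90° − 60° = 30° to the horizontal. Measuring y along the incline from the free-surface line, vertical depth h = y·sinθ with sinθ = 0.500000.
Along the incline, y_c = h_c/sinθ = 1.85272/0.500000 = 3.70544 m.
The centroid is at the centre, 0.6 m below the top of the plate, so the highest point sits at y_top = 3.70544 − 0.6 = 3.10544 m along the incline.

y_top ≈ 3.105 m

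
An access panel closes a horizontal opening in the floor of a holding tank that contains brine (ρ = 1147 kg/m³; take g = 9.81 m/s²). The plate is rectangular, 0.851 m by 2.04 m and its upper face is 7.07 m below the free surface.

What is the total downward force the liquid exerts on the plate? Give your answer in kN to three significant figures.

F ≈ 138 kN

γ = ρg = 1147 × 9.81 / 1000 = 11.25207 kN/m³.
The plate is horizontal, so pressure is uniform at p = γ·h = 11.25207 × 7.07 = 79.5521 kN/m².
A = 0.851 × 2.04 = 1.73604 m².
F = p·A = 79.5521 × 1.73604 = 138.106 kN.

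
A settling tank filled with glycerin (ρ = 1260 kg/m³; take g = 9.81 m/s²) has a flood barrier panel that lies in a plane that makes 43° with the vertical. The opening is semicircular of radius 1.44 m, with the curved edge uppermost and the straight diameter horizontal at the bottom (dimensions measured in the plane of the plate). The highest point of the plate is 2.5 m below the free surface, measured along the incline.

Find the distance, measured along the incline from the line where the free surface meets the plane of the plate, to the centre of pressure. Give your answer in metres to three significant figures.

y_p = 3.37 m

γ = ρg = 1260 × 9.81 / 1000 = 12.3606 kN/m³.
The plate makes 43° with the vertical, i.e. θ = 90° − 43° = 47° to the horizontal. Measuring y along the incline from the free-surface line, vertical depth h = y·sinθ with sinθ = 0.731354.
The centroid lies 4r/(3π) = 0.611155 m above the diameter, so r − 4r/(3π) = 1.44 − 0.611155 = 0.828845 m below the topmost point, so y_c = 2.5 + 0.828845 = 3.32885 m and h_c = 3.32885 × 0.731354 = 2.43457 m.
A = πr²/2 = π × 1.44²/2 = 3.2572 m².
Resultant F = γ·h_c·A = 12.3606 × 2.43457 × 3.2572 = 98.0181 kN.
I_c = (π/8 − 8/(9π))·r⁴ = 0.109757 × 1.44⁴ = 0.471935 m⁴.
Centre of pressure: y_p = y_c + I_c/(y_c·A) = 3.32885 + 0.471935/(3.32885 × 3.2572) = 3.32885 + 0.0435255 = 3.37238 m along the plane.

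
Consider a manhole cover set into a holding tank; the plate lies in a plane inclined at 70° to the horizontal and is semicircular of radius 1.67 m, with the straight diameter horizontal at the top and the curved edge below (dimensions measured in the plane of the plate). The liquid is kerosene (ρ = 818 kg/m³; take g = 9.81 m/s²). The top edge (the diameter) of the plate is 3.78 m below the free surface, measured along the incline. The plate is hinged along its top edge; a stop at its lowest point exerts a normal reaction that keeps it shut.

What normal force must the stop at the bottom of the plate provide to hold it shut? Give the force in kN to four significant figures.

P ≈ 66.79 kN

γ = ρg = 818 × 9.81 / 1000 = 8.02458 kN/m³.
Let θ = 70° be the plate's angle to the horizontal; measure y along the incline from where the plane meets the free surface. Vertical depth h = y·sinθ with sinθ = 0.939693.
The centroid of a semicircle lies 4r/(3π) = 0.70877 m from the diameter, here below the top edge, so y_c = 3.78 + 0.70877 = 4.48877 m and h_c = 4.48877 × 0.939693 = 4.21807 m.
A = πr²/2 = π × 1.67²/2 = 4.38079 m².
Resultant F = γ·h_c·A = 8.02458 × 4.21807 × 4.38079 = 148.282 kN.
I_c = (π/8 − 8/(9π))·r⁴ = 0.109757 × 1.67⁴ = 0.853686 m⁴.
Centre of pressure: y_p = y_c + I_c/(y_c·A) = 4.48877 + 0.853686/(4.48877 × 4.38079) = 4.48877 + 0.0434129 = 4.53218 m along the plane.
The resultant acts 0.70877 + 0.0434129 = 0.752183 m (along the plate) below the hinge at the top edge, so the moment about the hinge is M = F × 0.752183 = 148.282 × 0.752183 = 111.535 kN·m.
A normal force at the bottom, 1.67 m from the hinge, must supply this moment: P = 111.535/1.67 = 66.7874 kN.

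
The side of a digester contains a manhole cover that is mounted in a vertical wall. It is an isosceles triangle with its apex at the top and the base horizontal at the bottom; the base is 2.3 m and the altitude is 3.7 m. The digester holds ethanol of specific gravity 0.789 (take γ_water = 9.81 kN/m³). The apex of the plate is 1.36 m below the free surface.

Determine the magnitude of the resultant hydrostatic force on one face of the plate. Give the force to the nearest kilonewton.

γ = 0.789 × 9.81 = 7.74009 kN/m³.
With the apex up, the centroid sits 2h/3 = 2 × 3.7/3 = 2.46667 m below the apex, so the centroid depth is h_c = 1.36 + 2.46667 = 3.82667 m.
A = ½ × 2.3 × 3.7 = 4.255 m².
Resultant F = γ·h_c·A = 7.74009 × 3.82667 × 4.255 = 126.028 kN.

F ≈ 126 kN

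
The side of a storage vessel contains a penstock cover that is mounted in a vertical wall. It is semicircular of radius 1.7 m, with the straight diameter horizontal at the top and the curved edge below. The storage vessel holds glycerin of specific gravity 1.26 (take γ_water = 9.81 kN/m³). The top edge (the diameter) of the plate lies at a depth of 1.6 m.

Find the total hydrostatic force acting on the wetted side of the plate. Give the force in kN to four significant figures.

F ≈ 130.3 kN

γ = 1.26 × 9.81 = 12.3606 kN/m³.
The centroid of a semicircle lies 4r/(3π) = 0.721502 m from the diameter, here below the top edge, so the centroid depth is h_c = 1.6 + 0.721502 = 2.3215 m.
A = πr²/2 = π × 1.7²/2 = 4.5396 m².
Resultant F = γ·h_c·A = 12.3606 × 2.3215 × 4.5396 = 130.264 kN.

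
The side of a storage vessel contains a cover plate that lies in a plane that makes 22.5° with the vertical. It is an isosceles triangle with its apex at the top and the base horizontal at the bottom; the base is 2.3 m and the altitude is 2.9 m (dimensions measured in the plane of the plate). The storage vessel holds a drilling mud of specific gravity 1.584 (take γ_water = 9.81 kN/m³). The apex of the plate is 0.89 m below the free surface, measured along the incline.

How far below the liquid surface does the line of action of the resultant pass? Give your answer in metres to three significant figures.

γ = 1.584 × 9.81 = 15.53904 kN/m³.
The plate makes 22.5° with the vertical, i.e. θ = 90° − 22.5° = 67.5° to the horizontal. Measuring y along the incline from the free-surface line, vertical depth h = y·sinθ with sinθ = 0.923880.
With the apex up, the centroid sits 2h/3 = 2 × 2.9/3 = 1.93333 m below the apex, so y_c = 0.89 + 1.93333 = 2.82333 m and h_c = 2.82333 × 0.923880 = 2.60842 m.
A = ½ × 2.3 × 2.9 = 3.335 m².
Resultant F = γ·h_c·A = 15.53904 × 2.60842 × 3.335 = 135.175 kN.
I_c = b·h³/36 = 2.3 × 2.9³/36 = 1.55819 m⁴.
Centre of pressure: y_p = y_c + I_c/(y_c·A) = 2.82333 + 1.55819/(2.82333 × 3.335) = 2.82333 + 0.165487 = 2.98882 m along the plane.
Vertically, h_p = y_p·sinθ = 2.98882 × 0.923880 = 2.76131 m.

h_p = 2.76 m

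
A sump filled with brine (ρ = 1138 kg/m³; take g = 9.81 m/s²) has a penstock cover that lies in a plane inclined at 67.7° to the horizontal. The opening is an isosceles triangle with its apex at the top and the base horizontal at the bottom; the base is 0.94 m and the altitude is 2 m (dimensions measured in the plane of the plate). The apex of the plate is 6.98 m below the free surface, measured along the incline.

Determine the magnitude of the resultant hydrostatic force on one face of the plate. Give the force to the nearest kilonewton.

γ = ρg = 1138 × 9.81 / 1000 = 11.16378 kN/m³.
Let θ = 67.7° be the plate's angle to the horizontal; measure y along the incline from where the plane meets the free surface. Vertical depth h = y·sinθ with sinθ = 0.925210.
With the apex up, the centroid sits 2h/3 = 2 × 2/3 = 1.33333 m below the apex, so y_c = 6.98 + 1.33333 = 8.31333 m and h_c = 8.31333 × 0.925210 = 7.69158 m.
A = ½ × 0.94 × 2 = 0.94 m².
Resultant F = γ·h_c·A = 11.16378 × 7.69158 × 0.94 = 80.7151 kN.

F ≈ 81 kN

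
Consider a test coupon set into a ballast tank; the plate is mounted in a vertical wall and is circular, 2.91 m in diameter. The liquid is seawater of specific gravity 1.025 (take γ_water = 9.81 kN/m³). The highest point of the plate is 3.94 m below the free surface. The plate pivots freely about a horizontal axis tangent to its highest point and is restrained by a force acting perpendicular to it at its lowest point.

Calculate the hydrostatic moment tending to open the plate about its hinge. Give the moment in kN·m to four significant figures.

γ = 1.025 × 9.81 = 10.05525 kN/m³.
The centroid is at the centre, 1.455 m below the top of the plate, so the centroid depth is h_c = 3.94 + 1.455 = 5.395 m.
A = π(1.455)² = 6.65083 m².
Resultant F = γ·h_c·A = 10.05525 × 5.395 × 6.65083 = 360.795 kN.
I_c = πr⁴/4 = π × 1.455⁴/4 = 3.51999 m⁴.
Centre of pressure: y_p = y_c + I_c/(y_c·A) = 5.395 + 3.51999/(5.395 × 6.65083) = 5.395 + 0.0981012 = 5.4931 m along the plane.
The resultant acts 1.455 + 0.0981012 = 1.5531 m (along the plate) below the hinge at the top edge, so the moment about the hinge is M = F × 1.5531 = 360.795 × 1.5531 = 560.351 kN·m.

M ≈ 560.4 kN·m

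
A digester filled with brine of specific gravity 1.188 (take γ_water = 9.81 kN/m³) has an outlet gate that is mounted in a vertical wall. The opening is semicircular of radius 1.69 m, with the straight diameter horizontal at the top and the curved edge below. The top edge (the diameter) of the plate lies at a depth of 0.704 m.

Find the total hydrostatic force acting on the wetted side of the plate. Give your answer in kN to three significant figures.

γ = 1.188 × 9.81 = 11.65428 kN/m³.
The centroid of a semicircle lies 4r/(3π) = 0.717258 m from the diameter, here below the top edge, so the centroid depth is h_c = 0.704 + 0.717258 = 1.42126 m.
A = πr²/2 = π × 1.69²/2 = 4.48635 m².
Resultant F = γ·h_c·A = 11.65428 × 1.42126 × 4.48635 = 74.3108 kN.

F ≈ 74.3 kN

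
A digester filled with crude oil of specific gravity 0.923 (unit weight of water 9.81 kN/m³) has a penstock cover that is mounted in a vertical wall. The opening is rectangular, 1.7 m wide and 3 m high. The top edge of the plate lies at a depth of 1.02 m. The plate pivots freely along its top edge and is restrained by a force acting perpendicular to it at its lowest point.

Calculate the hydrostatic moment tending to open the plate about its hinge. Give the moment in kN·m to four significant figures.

γ = 0.923 × 9.81 = 9.05463 kN/m³.
The centroid lies 3/2 = 1.5 m below the top edge, so the centroid depth is h_c = 1.02 + 1.5 = 2.52 m.
A = 1.7 × 3 = 5.1 m².
Resultant F = γ·h_c·A = 9.05463 × 2.52 × 5.1 = 116.37 kN.
I_c = b·h³/12 = 1.7 × 3³/12 = 3.825 m⁴.
Centre of pressure: y_p = y_c + I_c/(y_c·A) = 2.52 + 3.825/(2.52 × 5.1) = 2.52 + 0.297619 = 2.81762 m along the plane.
The resultant acts 1.5 + 0.297619 = 1.79762 m (along the plate) below the hinge at the top edge, so the moment about the hinge is M = F × 1.79762 = 116.37 × 1.79762 = 209.189 kN·m.

M ≈ 209.2 kN·m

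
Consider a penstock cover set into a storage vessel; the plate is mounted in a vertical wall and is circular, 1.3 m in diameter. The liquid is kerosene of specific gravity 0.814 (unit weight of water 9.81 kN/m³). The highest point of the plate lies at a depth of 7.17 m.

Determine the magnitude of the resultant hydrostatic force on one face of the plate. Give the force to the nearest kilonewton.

F ≈ 83 kN

γ = 0.814 × 9.81 = 7.98534 kN/m³.
The centroid is at the centre, 0.65 m below the top of the plate, so the centroid depth is h_c = 7.17 + 0.65 = 7.82 m.
A = π(0.65)² = 1.32732 m².
Resultant F = γ·h_c·A = 7.98534 × 7.82 × 1.32732 = 82.885 kN.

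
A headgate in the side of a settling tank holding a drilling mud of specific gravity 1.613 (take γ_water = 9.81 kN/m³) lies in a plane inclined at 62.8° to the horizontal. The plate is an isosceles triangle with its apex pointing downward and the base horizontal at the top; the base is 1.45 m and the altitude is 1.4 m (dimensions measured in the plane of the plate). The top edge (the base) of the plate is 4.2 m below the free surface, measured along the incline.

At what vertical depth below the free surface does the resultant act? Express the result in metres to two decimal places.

γ = 1.613 × 9.81 = 15.82353 kN/m³.
Let θ = 62.8° be the plate's angle to the horizontal; measure y along the incline from where the plane meets the free surface. Vertical depth h = y·sinθ with sinθ = 0.889416.
With the apex down, the centroid sits h/3 = 1.4/3 = 0.466667 m below the base (the top edge), so y_c = 4.2 + 0.466667 = 4.66667 m and h_c = 4.66667 × 0.889416 = 4.15061 m.
A = ½ × 1.45 × 1.4 = 1.015 m².
Resultant F = γ·h_c·A = 15.82353 × 4.15061 × 1.015 = 66.6625 kN.
I_c = b·h³/36 = 1.45 × 1.4³/36 = 0.110522 m⁴.
Centre of pressure: y_p = y_c + I_c/(y_c·A) = 4.66667 + 0.110522/(4.66667 × 1.015) = 4.66667 + 0.0233333 = 4.69 m along the plane.
Vertically, h_p = y_p·sinθ = 4.69 × 0.889416 = 4.17136 m.

h_p = 4.17 m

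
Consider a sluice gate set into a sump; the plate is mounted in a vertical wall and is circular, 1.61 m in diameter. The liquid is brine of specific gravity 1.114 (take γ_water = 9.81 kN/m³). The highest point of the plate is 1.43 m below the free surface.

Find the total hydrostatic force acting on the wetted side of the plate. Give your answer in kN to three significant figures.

F ≈ 49.7 kN

γ = 1.114 × 9.81 = 10.92834 kN/m³.
The centroid is at the centre, 0.805 m below the top of the plate, so the centroid depth is h_c = 1.43 + 0.805 = 2.235 m.
A = π(0.805)² = 2.03583 m².
Resultant F = γ·h_c·A = 10.92834 × 2.235 × 2.03583 = 49.7248 kN.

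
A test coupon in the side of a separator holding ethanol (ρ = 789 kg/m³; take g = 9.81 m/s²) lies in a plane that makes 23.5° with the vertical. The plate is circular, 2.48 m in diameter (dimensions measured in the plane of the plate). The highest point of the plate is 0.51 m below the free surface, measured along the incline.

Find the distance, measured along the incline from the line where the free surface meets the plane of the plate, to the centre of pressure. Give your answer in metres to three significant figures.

y_p = 1.97 m

γ = ρg = 789 × 9.81 / 1000 = 7.74009 kN/m³.
The plate makes 23.5° with the vertical, i.e. θ = 90° − 23.5° = 66.5° to the horizontal. Measuring y along the incline from the free-surface line, vertical depth h = y·sinθ with sinθ = 0.917060.
The centroid is at the centre, 1.24 m below the top of the plate, so y_c = 0.51 + 1.24 = 1.75 m and h_c = 1.75 × 0.917060 = 1.60485 m.
A = π(1.24)² = 4.83051 m².
Resultant F = γ·h_c·A = 7.74009 × 1.60485 × 4.83051 = 60.0031 kN.
I_c = πr⁴/4 = π × 1.24⁴/4 = 1.85685 m⁴.
Centre of pressure: y_p = y_c + I_c/(y_c·A) = 1.75 + 1.85685/(1.75 × 4.83051) = 1.75 + 0.219657 = 1.96966 m along the plane.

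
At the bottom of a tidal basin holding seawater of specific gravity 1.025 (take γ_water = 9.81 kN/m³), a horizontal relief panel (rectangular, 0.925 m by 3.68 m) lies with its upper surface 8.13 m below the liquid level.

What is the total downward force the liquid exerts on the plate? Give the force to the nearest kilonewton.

γ = 1.025 × 9.81 = 10.05525 kN/m³.
The plate is horizontal, so pressure is uniform at p = γ·h = 10.05525 × 8.13 = 81.7492 kN/m².
A = 0.925 × 3.68 = 3.404 m².
F = p·A = 81.7492 × 3.404 = 278.274 kN.

F ≈ 278 kN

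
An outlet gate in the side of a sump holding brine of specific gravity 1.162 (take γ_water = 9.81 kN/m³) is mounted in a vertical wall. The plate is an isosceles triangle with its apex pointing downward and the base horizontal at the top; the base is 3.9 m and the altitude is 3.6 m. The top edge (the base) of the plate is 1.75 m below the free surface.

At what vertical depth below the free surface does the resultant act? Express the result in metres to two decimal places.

γ = 1.162 × 9.81 = 11.39922 kN/m³.
With the apex down, the centroid sits h/3 = 3.6/3 = 1.2 m below the base (the top edge), so the centroid depth is h_c = 1.75 + 1.2 = 2.95 m.
A = ½ × 3.9 × 3.6 = 7.02 m².
Resultant F = γ·h_c·A = 11.39922 × 2.95 × 7.02 = 236.066 kN.
I_c = b·h³/36 = 3.9 × 3.6³/36 = 5.0544 m⁴.
Centre of pressure: y_p = y_c + I_c/(y_c·A) = 2.95 + 5.0544/(2.95 × 7.02) = 2.95 + 0.244068 = 3.19407 m along the plane.

h_p = 3.19 m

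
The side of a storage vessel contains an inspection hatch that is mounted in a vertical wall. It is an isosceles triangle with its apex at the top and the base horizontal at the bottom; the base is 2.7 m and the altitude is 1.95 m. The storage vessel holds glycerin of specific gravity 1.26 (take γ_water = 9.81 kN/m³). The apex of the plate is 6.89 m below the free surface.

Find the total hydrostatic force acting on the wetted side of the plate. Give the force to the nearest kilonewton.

F ≈ 266 kN

γ = 1.26 × 9.81 = 12.3606 kN/m³.
With the apex up, the centroid sits 2h/3 = 2 × 1.95/3 = 1.3 m below the apex, so the centroid depth is h_c = 6.89 + 1.3 = 8.19 m.
A = ½ × 2.7 × 1.95 = 2.6325 m².
Resultant F = γ·h_c·A = 12.3606 × 8.19 × 2.6325 = 266.497 kN.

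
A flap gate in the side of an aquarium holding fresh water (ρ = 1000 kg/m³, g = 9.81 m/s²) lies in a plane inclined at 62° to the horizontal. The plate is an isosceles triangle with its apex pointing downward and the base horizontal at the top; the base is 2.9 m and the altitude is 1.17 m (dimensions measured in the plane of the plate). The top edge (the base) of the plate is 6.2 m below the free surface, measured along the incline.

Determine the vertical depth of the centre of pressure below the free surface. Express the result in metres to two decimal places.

γ = ρg = 1000 × 9.81 = 9810 N/m³ = 9.81 kN/m³.
Let θ = 62° be the plate's angle to the horizontal; measure y along the incline from where the plane meets the free surface. Vertical depth h = y·sinθ with sinθ = 0.882948.
With the apex down, the centroid sits h/3 = 1.17/3 = 0.39 m below the base (the top edge), so y_c = 6.2 + 0.39 = 6.59 m and h_c = 6.59 × 0.882948 = 5.81863 m.
A = ½ × 2.9 × 1.17 = 1.6965 m².
Resultant F = γ·h_c·A = 9.81 × 5.81863 × 1.6965 = 96.8375 kN.
I_c = b·h³/36 = 2.9 × 1.17³/36 = 0.129019 m⁴.
Centre of pressure: y_p = y_c + I_c/(y_c·A) = 6.59 + 0.129019/(6.59 × 1.6965) = 6.59 + 0.0115402 = 6.60154 m along the plane.
Vertically, h_p = y_p·sinθ = 6.60154 × 0.882948 = 5.82882 m.

h_p = 5.83 m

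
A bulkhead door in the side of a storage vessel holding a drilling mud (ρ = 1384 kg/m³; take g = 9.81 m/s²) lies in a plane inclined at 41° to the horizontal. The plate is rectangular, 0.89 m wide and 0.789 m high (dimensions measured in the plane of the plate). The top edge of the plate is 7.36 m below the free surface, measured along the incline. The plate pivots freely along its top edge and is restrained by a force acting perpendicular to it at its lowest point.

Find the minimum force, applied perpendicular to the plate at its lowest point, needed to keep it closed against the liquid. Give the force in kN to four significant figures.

P ≈ 24.66 kN

γ = ρg = 1384 × 9.81 / 1000 = 13.57704 kN/m³.
Let θ = 41° be the plate's angle to the horizontal; measure y along the incline from where the plane meets the free surface. Vertical depth h = y·sinθ with sinθ = 0.656059.
The centroid lies 0.789/2 = 0.3945 m below the top edge, so y_c = 7.36 + 0.3945 = 7.7545 m and h_c = 7.7545 × 0.656059 = 5.08741 m.
A = 0.89 × 0.789 = 0.70221 m².
Resultant F = γ·h_c·A = 13.57704 × 5.08741 × 0.70221 = 48.503 kN.
I_c = b·h³/12 = 0.89 × 0.789³/12 = 0.0364284 m⁴.
Centre of pressure: y_p = y_c + I_c/(y_c·A) = 7.7545 + 0.0364284/(7.7545 × 0.70221) = 7.7545 + 0.00668989 = 7.76119 m along the plane.
The resultant acts 0.3945 + 0.00668989 = 0.40119 m (along the plate) below the hinge at the top edge, so the moment about the hinge is M = F × 0.40119 = 48.503 × 0.40119 = 19.4589 kN·m.
A normal force at the bottom, 0.789 m from the hinge, must supply this moment: P = 19.4589/0.789 = 24.6627 kN.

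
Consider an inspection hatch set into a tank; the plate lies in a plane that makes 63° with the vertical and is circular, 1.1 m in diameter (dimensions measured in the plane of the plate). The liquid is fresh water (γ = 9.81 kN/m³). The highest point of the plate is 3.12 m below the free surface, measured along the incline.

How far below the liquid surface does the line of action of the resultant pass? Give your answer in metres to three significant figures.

γ = 9.81 kN/m³.
The plate makes 63° with the vertical, i.e. θ = 90° − 63° = 27° to the horizontal. Measuring y along the incline from the free-surface line, vertical depth h = y·sinθ with sinθ = 0.453990.
The centroid is at the centre, 0.55 m below the top of the plate, so y_c = 3.12 + 0.55 = 3.67 m and h_c = 3.67 × 0.453990 = 1.66614 m.
A = π(0.55)² = 0.950332 m².
Resultant F = γ·h_c·A = 9.81 × 1.66614 × 0.950332 = 15.533 kN.
I_c = πr⁴/4 = π × 0.55⁴/4 = 0.0718688 m⁴.
Centre of pressure: y_p = y_c + I_c/(y_c·A) = 3.67 + 0.0718688/(3.67 × 0.950332) = 3.67 + 0.0206063 = 3.69061 m along the plane.
Vertically, h_p = y_p·sinθ = 3.69061 × 0.453990 = 1.6755 m.

h_p = 1.68 m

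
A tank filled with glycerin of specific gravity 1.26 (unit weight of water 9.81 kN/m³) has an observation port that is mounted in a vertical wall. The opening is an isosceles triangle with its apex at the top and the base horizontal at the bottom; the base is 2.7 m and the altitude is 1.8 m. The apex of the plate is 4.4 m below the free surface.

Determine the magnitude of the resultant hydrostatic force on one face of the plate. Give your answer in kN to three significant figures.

γ = 1.26 × 9.81 = 12.3606 kN/m³.
With the apex up, the centroid sits 2h/3 = 2 × 1.8/3 = 1.2 m below the apex, so the centroid depth is h_c = 4.4 + 1.2 = 5.6 m.
A = ½ × 2.7 × 1.8 = 2.43 m².
Resultant F = γ·h_c·A = 12.3606 × 5.6 × 2.43 = 168.203 kN.

F ≈ 168 kN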